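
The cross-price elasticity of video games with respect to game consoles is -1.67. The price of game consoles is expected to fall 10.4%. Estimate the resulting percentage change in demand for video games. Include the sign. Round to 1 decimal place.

%ΔQ ≈ ε × %ΔP of game consoles = -1.67 × (-10.4%) = 17.4%.
Demand for video games rises by about 17.4%.

17.4%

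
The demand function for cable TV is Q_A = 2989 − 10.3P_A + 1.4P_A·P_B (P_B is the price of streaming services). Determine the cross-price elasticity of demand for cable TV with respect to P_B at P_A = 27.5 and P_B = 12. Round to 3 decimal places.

At P_A = 27.5 and P_B = 12: Q_A = 3167.75.
∂Q_A/∂P_B = 1.4P_A = 1.4(27.5) = 38.5000.
ε = (∂Q_A/∂P_B)(P_B/Q_A) = 38.5000 × (12/3167.75) ≈ 0.146.
ε > 0: substitutes.

0.146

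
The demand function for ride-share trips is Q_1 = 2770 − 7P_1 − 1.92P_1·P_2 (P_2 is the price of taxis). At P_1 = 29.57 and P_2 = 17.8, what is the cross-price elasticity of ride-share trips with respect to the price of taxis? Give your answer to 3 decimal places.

-0.651

At P_1 = 29.57 and P_2 = 17.8: Q_1 = 1552.426.
∂Q_1/∂P_2 = -1.92P_1 = -1.92(29.57) = -56.7744.
ε = (∂Q_1/∂P_2)(P_2/Q_1) = -56.7744 × (17.8/1552.426) ≈ -0.651.
ε < 0: complements.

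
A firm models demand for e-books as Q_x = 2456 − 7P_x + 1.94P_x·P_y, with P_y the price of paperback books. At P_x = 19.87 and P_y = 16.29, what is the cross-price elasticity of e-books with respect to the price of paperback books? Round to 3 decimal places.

0.213

At P_x = 19.87 and P_y = 16.29: Q_x = 2944.854.
∂Q_x/∂P_y = 1.94P_x = 1.94(19.87) = 38.5478.
ε = (∂Q_x/∂P_y)(P_y/Q_x) = 38.5478 × (16.29/2944.854) ≈ 0.213.
ε > 0: substitutes.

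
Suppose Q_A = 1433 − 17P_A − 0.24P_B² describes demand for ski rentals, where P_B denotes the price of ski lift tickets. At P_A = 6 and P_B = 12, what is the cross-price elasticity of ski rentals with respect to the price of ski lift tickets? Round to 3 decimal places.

-0.053

At P_A = 6 and P_B = 12: Q_A = 1296.44.
∂Q_A/∂P_B = -0.48P_B = -0.48(12) = -5.7600.
ε = (∂Q_A/∂P_B)(P_B/Q_A) = -5.7600 × (12/1296.44) ≈ -0.053.
ε < 0: complements.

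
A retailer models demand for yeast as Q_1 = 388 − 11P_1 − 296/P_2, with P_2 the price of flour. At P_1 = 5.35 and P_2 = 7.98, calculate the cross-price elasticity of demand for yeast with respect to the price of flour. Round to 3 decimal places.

0.127

At P_1 = 5.35 and P_2 = 7.98: Q_1 = 292.057.
∂Q_1/∂P_2 = 296/P_2² = 4.6482.
ε = (∂Q_1/∂P_2)(P_2/Q_1) = 4.6482 × (7.98/292.057) ≈ 0.127.
ε > 0: substitutes.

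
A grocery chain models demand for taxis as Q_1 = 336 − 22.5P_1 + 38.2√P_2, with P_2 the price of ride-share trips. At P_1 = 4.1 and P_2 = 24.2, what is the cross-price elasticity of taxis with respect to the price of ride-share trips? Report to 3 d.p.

At P_1 = 4.1 and P_2 = 24.2: Q_1 = 431.669.
∂Q_1/∂P_2 = 38.2/(2√P_2) = 38.2/(2√24.2) = 3.8826.
ε = (∂Q_1/∂P_2)(P_2/Q_1) = 3.8826 × (24.2/431.669) ≈ 0.218.
ε > 0: substitutes.

0.218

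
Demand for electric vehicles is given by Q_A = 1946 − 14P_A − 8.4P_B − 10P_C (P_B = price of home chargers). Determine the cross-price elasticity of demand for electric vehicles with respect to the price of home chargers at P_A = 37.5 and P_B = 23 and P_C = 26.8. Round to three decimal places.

-0.201

At P_A = 37.5 and P_B = 23 and P_C = 26.8: Q_A = 959.8.
∂Q_A/∂P_B = -8.4.
ε = (∂Q_A/∂P_B)(P_B/Q_A) = -8.4 × (23/959.8) ≈ -0.201.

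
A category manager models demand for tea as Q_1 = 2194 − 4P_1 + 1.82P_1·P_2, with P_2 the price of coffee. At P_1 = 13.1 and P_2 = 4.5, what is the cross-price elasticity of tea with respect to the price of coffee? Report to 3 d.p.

0.048

At P_1 = 13.1 and P_2 = 4.5: Q_1 = 2248.889.
∂Q_1/∂P_2 = 1.82P_1 = 1.82(13.1) = 23.8420.
ε = (∂Q_1/∂P_2)(P_2/Q_1) = 23.8420 × (4.5/2248.889) ≈ 0.048.
ε > 0: substitutes.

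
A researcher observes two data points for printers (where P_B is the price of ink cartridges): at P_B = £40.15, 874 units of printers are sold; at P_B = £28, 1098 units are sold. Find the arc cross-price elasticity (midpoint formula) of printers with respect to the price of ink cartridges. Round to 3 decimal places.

-0.637

ΔQ_A = 1098 − 874 = 224; ΔP_B = 28 − 40.15 = -12.15.
Midpoints: Q̄_A = 986.0, P̄_B = 34.08.
ε = (ΔQ_A/Q̄_A)/(ΔP_B/P̄_B) = (224/986.0)/(-12.15/34.08) ≈ -0.637.
ε < 0: printers and ink cartridges are complements.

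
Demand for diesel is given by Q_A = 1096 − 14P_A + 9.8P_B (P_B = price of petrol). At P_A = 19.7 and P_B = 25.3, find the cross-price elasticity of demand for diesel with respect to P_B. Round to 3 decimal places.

0.232

At P_A = 19.7 and P_B = 25.3: Q_A = 1068.14.
∂Q_A/∂P_B = 9.8.
ε = (∂Q_A/∂P_B)(P_B/Q_A) = 9.8 × (25.3/1068.14) ≈ 0.232.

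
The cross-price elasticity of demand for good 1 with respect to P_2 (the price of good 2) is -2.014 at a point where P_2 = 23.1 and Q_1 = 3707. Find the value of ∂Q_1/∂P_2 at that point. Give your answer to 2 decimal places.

ε = (∂Q_1/∂P_2)·(P_2/Q_1) ⇒ ∂Q_1/∂P_2 = ε·Q_1/P_2 = -2.014 × 3707/23.1 ≈ -323.20.

-323.20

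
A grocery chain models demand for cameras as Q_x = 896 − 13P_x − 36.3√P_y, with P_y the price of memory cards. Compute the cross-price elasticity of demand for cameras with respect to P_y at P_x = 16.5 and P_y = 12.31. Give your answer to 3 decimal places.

At P_x = 16.5 and P_y = 12.31: Q_x = 554.139.
∂Q_x/∂P_y = -36.3/(2√P_y) = -36.3/(2√12.31) = -5.1731.
ε = (∂Q_x/∂P_y)(P_y/Q_x) = -5.1731 × (12.31/554.139) ≈ -0.115.
ε < 0: complements.

-0.115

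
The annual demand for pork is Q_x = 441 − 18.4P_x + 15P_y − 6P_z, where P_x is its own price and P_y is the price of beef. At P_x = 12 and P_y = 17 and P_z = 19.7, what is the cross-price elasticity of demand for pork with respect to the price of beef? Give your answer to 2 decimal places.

At P_x = 12 and P_y = 17 and P_z = 19.7: Q_x = 357.
∂Q_x/∂P_y = 15.
ε = (∂Q_x/∂P_y)(P_y/Q_x) = 15 × (17/357) ≈ 0.71.

0.71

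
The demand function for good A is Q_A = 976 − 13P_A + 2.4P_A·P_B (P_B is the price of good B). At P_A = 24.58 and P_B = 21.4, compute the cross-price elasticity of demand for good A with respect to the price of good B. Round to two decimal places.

0.66

At P_A = 24.58 and P_B = 21.4: Q_A = 1918.889.
∂Q_A/∂P_B = 2.4P_A = 2.4(24.58) = 58.9920.
ε = (∂Q_A/∂P_B)(P_B/Q_A) = 58.9920 × (21.4/1918.889) ≈ 0.66.
ε > 0: substitutes.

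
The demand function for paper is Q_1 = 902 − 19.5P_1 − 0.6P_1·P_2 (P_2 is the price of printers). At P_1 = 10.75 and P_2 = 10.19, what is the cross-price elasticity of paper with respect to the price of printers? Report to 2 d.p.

At P_1 = 10.75 and P_2 = 10.19: Q_1 = 626.649.
∂Q_1/∂P_2 = -0.6P_1 = -0.6(10.75) = -6.4500.
ε = (∂Q_1/∂P_2)(P_2/Q_1) = -6.4500 × (10.19/626.649) ≈ -0.10.
ε < 0: complements.

-0.10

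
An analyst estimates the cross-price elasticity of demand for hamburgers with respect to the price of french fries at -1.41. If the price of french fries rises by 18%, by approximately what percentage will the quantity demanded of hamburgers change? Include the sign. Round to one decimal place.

%ΔQ ≈ ε × %ΔP of french fries = -1.41 × (18%) = -25.4%.

-25.4%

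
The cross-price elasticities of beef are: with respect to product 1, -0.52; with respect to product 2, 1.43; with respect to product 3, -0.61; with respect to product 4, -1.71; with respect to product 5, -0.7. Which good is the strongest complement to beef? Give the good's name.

Complements have ε < 0. The most negative value is -1.71 (product 4).

product 4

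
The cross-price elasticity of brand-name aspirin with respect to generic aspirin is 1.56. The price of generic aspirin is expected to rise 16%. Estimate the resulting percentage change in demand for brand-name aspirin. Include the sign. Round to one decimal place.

25.0%

%ΔQ ≈ ε × %ΔP of generic aspirin = 1.56 × (16%) = 25.0%.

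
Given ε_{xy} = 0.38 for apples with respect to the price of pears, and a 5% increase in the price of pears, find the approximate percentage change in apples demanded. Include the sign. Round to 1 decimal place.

%ΔQ ≈ ε × %ΔP of pears = 0.38 × (5%) = 1.9%.

1.9%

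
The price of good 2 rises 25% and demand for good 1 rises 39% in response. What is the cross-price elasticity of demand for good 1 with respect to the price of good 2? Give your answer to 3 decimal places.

1.560

ε = (%ΔQ of good 1) / (%ΔP of good 2) = (39%) / (25%) ≈ 1.560.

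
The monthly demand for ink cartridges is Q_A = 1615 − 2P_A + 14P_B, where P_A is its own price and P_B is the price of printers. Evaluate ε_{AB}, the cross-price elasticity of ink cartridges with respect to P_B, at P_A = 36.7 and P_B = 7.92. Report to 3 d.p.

At P_A = 36.7 and P_B = 7.92: Q_A = 1652.48.
∂Q_A/∂P_B = 14.
ε = (∂Q_A/∂P_B)(P_B/Q_A) = 14 × (7.92/1652.48) ≈ 0.067.

0.067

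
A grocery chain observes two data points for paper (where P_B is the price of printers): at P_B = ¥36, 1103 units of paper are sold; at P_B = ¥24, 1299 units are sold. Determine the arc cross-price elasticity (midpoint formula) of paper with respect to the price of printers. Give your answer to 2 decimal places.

-0.41

ΔQ_A = 1299 − 1103 = 196; ΔP_B = 24 − 36 = -12.
Midpoints: Q̄_A = 1201.0, P̄_B = 30.00.
ε = (ΔQ_A/Q̄_A)/(ΔP_B/P̄_B) = (196/1201.0)/(-12/30.00) ≈ -0.41.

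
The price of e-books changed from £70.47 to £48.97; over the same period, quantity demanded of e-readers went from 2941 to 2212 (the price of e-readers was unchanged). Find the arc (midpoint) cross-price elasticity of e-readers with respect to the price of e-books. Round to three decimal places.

ΔQ_A = 2212 − 2941 = -729; ΔP_B = 48.97 − 70.47 = -21.5.
Midpoints: Q̄_A = 2576.5, P̄_B = 59.72.
ε = (ΔQ_A/Q̄_A)/(ΔP_B/P̄_B) = (-729/2576.5)/(-21.5/59.72) ≈ 0.786.
ε > 0: e-readers and e-books are substitutes.

0.786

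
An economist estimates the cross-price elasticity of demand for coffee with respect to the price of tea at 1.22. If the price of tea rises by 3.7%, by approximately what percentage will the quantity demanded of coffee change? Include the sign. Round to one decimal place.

4.5%

%ΔQ ≈ ε × %ΔP of tea = 1.22 × (3.7%) = 4.5%.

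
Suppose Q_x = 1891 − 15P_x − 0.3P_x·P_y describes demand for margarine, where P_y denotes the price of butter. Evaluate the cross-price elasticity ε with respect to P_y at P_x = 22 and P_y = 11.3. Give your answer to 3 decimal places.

-0.050

At P_x = 22 and P_y = 11.3: Q_x = 1486.42.
∂Q_x/∂P_y = -0.3P_x = -0.3(22) = -6.6000.
ε = (∂Q_x/∂P_y)(P_y/Q_x) = -6.6000 × (11.3/1486.42) ≈ -0.050.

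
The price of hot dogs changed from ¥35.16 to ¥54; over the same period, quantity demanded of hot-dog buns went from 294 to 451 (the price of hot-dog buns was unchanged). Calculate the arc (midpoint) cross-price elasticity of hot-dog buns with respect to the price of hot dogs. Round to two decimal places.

1.00

ΔQ_A = 451 − 294 = 157; ΔP_B = 54 − 35.16 = 18.84.
Midpoints: Q̄_A = 372.5, P̄_B = 44.58.
ε = (ΔQ_A/Q̄_A)/(ΔP_B/P̄_B) = (157/372.5)/(18.84/44.58) ≈ 1.00.
ε > 0: hot-dog buns and hot dogs are substitutes.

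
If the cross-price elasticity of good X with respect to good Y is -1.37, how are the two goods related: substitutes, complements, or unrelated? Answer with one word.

complements

ε = -1.37 < 0, so a higher price of good Y lowers demand for good X: complements.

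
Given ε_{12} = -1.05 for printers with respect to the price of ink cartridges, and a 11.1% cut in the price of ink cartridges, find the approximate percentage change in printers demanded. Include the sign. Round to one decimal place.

%ΔQ ≈ ε × %ΔP of ink cartridges = -1.05 × (-11.1%) = 11.7%.
Demand for printers rises by about 11.7%.

11.7%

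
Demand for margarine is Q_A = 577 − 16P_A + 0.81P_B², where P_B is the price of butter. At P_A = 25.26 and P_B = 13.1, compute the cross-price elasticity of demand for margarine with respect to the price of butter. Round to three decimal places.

At P_A = 25.26 and P_B = 13.1: Q_A = 311.844.
∂Q_A/∂P_B = 1.62P_B = 1.62(13.1) = 21.2220.
ε = (∂Q_A/∂P_B)(P_B/Q_A) = 21.2220 × (13.1/311.844) ≈ 0.891.

0.891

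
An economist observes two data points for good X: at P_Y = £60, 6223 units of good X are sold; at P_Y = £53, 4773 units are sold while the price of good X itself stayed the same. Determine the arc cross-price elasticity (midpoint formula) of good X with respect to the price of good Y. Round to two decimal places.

2.13

ΔQ_X = 4773 − 6223 = -1450; ΔP_Y = 53 − 60 = -7.
Midpoints: Q̄_X = 5498.0, P̄_Y = 56.50.
ε = (ΔQ_X/Q̄_X)/(ΔP_Y/P̄_Y) = (-1450/5498.0)/(-7/56.50) ≈ 2.13.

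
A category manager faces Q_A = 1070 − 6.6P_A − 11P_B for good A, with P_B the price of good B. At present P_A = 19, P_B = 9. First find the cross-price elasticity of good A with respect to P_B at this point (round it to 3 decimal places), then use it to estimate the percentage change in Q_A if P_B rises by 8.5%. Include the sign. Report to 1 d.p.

-1.0%

At P_A = 19, P_B = 9: Q_A = 845.6.
∂Q_A/∂P_B = -11.
ε = (∂Q_A/∂P_B)(P_B/Q_A) = -11.0000 × 9/845.6 ≈ -0.117.
%ΔQ_A ≈ ε × %ΔP_B = -0.117 × (8.5%) = -1.0%.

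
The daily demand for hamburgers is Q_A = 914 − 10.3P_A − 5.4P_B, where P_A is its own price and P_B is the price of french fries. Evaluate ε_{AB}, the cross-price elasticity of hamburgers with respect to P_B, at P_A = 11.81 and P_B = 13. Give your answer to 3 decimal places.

At P_A = 11.81 and P_B = 13: Q_A = 722.157.
∂Q_A/∂P_B = -5.4.
ε = (∂Q_A/∂P_B)(P_B/Q_A) = -5.4 × (13/722.157) ≈ -0.097.

-0.097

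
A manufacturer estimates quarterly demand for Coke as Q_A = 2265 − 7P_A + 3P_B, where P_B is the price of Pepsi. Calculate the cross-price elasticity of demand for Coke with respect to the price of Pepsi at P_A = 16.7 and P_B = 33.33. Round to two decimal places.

At P_A = 16.7 and P_B = 33.33: Q_A = 2248.09.
∂Q_A/∂P_B = 3.
ε = (∂Q_A/∂P_B)(P_B/Q_A) = 3 × (33.33/2248.09) ≈ 0.04.

0.04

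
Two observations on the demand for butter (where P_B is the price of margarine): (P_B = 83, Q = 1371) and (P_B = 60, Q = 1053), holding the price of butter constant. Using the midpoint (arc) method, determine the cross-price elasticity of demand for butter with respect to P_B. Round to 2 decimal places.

0.82

ΔQ_A = 1053 − 1371 = -318; ΔP_B = 60 − 83 = -23.
Midpoints: Q̄_A = 1212.0, P̄_B = 71.50.
ε = (ΔQ_A/Q̄_A)/(ΔP_B/P̄_B) = (-318/1212.0)/(-23/71.50) ≈ 0.82.
ε > 0: butter and margarine are substitutes.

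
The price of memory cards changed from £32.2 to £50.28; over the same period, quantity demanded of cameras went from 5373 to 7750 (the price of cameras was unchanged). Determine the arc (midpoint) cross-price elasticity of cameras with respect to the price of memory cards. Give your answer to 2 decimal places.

ΔQ_A = 7750 − 5373 = 2377; ΔP_B = 50.28 − 32.2 = 18.08.
Midpoints: Q̄_A = 6561.5, P̄_B = 41.24.
ε = (ΔQ_A/Q̄_A)/(ΔP_B/P̄_B) = (2377/6561.5)/(18.08/41.24) ≈ 0.83.
ε > 0: cameras and memory cards are substitutes.

0.83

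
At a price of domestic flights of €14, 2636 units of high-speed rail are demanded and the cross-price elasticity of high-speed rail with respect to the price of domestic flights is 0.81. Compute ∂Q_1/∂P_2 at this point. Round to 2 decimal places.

ε = (∂Q_1/∂P_2)·(P_2/Q_1) ⇒ ∂Q_1/∂P_2 = ε·Q_1/P_2 = 0.81 × 2636/14 ≈ 152.51.

152.51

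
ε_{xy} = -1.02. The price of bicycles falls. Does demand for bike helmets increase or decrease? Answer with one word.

ε < 0 and the price of bicycles falls, so the quantity of bike helmets moves in the opposite direction: it increases.

increase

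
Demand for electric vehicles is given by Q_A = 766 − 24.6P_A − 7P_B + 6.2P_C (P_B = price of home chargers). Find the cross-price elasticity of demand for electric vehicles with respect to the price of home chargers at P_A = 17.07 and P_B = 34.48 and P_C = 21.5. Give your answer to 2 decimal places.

At P_A = 17.07 and P_B = 34.48 and P_C = 21.5: Q_A = 238.018.
∂Q_A/∂P_B = -7.
ε = (∂Q_A/∂P_B)(P_B/Q_A) = -7 × (34.48/238.018) ≈ -1.01.
Since ε < 0, electric vehicles and home chargers are complements.

-1.01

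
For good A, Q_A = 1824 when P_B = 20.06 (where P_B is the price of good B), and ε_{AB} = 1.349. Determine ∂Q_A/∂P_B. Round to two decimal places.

ε = (∂Q_A/∂P_B)·(P_B/Q_A) ⇒ ∂Q_A/∂P_B = ε·Q_A/P_B = 1.349 × 1824/20.06 ≈ 122.66.

122.66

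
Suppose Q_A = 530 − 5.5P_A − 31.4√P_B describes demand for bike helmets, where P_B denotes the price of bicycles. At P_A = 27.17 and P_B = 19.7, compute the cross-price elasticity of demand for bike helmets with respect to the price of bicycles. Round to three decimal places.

At P_A = 27.17 and P_B = 19.7: Q_A = 241.197.
∂Q_A/∂P_B = -31.4/(2√P_B) = -31.4/(2√19.7) = -3.5373.
ε = (∂Q_A/∂P_B)(P_B/Q_A) = -3.5373 × (19.7/241.197) ≈ -0.289.

-0.289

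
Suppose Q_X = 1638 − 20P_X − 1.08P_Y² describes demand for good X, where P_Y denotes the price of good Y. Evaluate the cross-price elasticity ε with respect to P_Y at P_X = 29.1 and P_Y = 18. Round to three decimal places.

At P_X = 29.1 and P_Y = 18: Q_X = 706.08.
∂Q_X/∂P_Y = -2.16P_Y = -2.16(18) = -38.8800.
ε = (∂Q_X/∂P_Y)(P_Y/Q_X) = -38.8800 × (18/706.08) ≈ -0.991.
ε < 0: complements.

-0.991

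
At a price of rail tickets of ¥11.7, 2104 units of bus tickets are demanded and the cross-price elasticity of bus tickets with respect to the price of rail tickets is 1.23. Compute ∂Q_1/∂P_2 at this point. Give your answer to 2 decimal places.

221.19

ε = (∂Q_1/∂P_2)·(P_2/Q_1) ⇒ ∂Q_1/∂P_2 = ε·Q_1/P_2 = 1.23 × 2104/11.7 ≈ 221.19.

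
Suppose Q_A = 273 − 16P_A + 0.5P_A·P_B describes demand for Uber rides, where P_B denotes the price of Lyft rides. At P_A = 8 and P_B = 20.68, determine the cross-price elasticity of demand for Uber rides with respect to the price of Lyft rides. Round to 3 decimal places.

At P_A = 8 and P_B = 20.68: Q_A = 227.72.
∂Q_A/∂P_B = 0.5P_A = 0.5(8) = 4.0000.
ε = (∂Q_A/∂P_B)(P_B/Q_A) = 4.0000 × (20.68/227.72) ≈ 0.363.

0.363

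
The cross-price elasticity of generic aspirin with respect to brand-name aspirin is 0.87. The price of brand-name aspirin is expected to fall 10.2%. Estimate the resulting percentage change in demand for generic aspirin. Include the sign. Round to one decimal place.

%ΔQ ≈ ε × %ΔP of brand-name aspirin = 0.87 × (-10.2%) = -8.9%.

-8.9%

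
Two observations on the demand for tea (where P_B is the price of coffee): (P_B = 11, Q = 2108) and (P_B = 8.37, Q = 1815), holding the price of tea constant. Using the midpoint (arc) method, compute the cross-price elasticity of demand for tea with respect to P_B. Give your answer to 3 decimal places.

0.550

ΔQ_A = 1815 − 2108 = -293; ΔP_B = 8.37 − 11 = -2.63.
Midpoints: Q̄_A = 1961.5, P̄_B = 9.68.
ε = (ΔQ_A/Q̄_A)/(ΔP_B/P̄_B) = (-293/1961.5)/(-2.63/9.68) ≈ 0.550.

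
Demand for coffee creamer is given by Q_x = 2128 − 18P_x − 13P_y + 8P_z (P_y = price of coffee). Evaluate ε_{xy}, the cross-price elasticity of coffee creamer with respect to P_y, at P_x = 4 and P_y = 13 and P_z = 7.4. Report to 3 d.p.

-0.087

At P_x = 4 and P_y = 13 and P_z = 7.4: Q_x = 1946.2.
∂Q_x/∂P_y = -13.
ε = (∂Q_x/∂P_y)(P_y/Q_x) = -13 × (13/1946.2) ≈ -0.087.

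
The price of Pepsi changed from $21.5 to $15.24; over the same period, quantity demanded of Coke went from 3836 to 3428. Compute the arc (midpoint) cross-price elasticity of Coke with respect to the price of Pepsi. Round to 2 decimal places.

0.33

ΔQ_A = 3428 − 3836 = -408; ΔP_B = 15.24 − 21.5 = -6.26.
Midpoints: Q̄_A = 3632.0, P̄_B = 18.37.
ε = (ΔQ_A/Q̄_A)/(ΔP_B/P̄_B) = (-408/3632.0)/(-6.26/18.37) ≈ 0.33.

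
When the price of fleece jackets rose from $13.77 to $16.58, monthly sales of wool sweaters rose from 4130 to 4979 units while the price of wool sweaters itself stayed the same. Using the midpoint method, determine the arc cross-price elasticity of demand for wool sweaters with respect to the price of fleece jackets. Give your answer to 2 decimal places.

ΔQ_A = 4979 − 4130 = 849; ΔP_B = 16.58 − 13.77 = 2.81.
Midpoints: Q̄_A = 4554.5, P̄_B = 15.17.
ε = (ΔQ_A/Q̄_A)/(ΔP_B/P̄_B) = (849/4554.5)/(2.81/15.17) ≈ 1.01.

1.01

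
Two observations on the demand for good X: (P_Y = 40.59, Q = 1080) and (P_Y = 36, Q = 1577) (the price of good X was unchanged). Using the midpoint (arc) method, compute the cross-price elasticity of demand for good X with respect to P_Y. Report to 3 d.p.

ΔQ_X = 1577 − 1080 = 497; ΔP_Y = 36 − 40.59 = -4.59.
Midpoints: Q̄_X = 1328.5, P̄_Y = 38.30.
ε = (ΔQ_X/Q̄_X)/(ΔP_Y/P̄_Y) = (497/1328.5)/(-4.59/38.30) ≈ -3.121.

-3.121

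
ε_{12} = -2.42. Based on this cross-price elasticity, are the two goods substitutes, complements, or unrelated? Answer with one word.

complements

ε = -2.42 < 0, so a higher price of good 2 lowers demand for good 1: complements.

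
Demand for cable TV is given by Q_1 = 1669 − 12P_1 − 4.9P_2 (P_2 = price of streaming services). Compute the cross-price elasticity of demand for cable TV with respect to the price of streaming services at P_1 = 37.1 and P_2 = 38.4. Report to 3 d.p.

At P_1 = 37.1 and P_2 = 38.4: Q_1 = 1035.64.
∂Q_1/∂P_2 = -4.9.
ε = (∂Q_1/∂P_2)(P_2/Q_1) = -4.9 × (38.4/1035.64) ≈ -0.182.

-0.182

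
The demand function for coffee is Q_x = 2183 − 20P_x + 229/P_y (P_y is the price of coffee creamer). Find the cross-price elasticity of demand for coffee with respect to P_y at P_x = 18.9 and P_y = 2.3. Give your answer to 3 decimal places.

-0.052

At P_x = 18.9 and P_y = 2.3: Q_x = 1904.565.
∂Q_x/∂P_y = −229/P_y² = -43.2892.
ε = (∂Q_x/∂P_y)(P_y/Q_x) = -43.2892 × (2.3/1904.565) ≈ -0.052.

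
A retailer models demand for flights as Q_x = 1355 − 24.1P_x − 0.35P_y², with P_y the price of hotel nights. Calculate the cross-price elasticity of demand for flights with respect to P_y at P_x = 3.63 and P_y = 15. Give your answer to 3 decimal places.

At P_x = 3.63 and P_y = 15: Q_x = 1188.767.
∂Q_x/∂P_y = -0.7P_y = -0.7(15) = -10.5000.
ε = (∂Q_x/∂P_y)(P_y/Q_x) = -10.5000 × (15/1188.767) ≈ -0.132.
ε < 0: complements.

-0.132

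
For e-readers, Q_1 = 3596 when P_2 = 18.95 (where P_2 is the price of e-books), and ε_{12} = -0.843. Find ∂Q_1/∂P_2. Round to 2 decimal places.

-159.97

ε = (∂Q_1/∂P_2)·(P_2/Q_1) ⇒ ∂Q_1/∂P_2 = ε·Q_1/P_2 = -0.843 × 3596/18.95 ≈ -159.97.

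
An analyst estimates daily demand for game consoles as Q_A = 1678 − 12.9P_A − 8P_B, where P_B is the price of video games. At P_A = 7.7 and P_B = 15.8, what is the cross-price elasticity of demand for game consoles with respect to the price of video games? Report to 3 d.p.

At P_A = 7.7 and P_B = 15.8: Q_A = 1452.27.
∂Q_A/∂P_B = -8.
ε = (∂Q_A/∂P_B)(P_B/Q_A) = -8 × (15.8/1452.27) ≈ -0.087.

-0.087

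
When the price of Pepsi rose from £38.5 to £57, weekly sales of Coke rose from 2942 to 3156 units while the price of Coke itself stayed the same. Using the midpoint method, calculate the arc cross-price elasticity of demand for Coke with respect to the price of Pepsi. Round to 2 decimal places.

ΔQ_A = 3156 − 2942 = 214; ΔP_B = 57 − 38.5 = 18.5.
Midpoints: Q̄_A = 3049.0, P̄_B = 47.75.
ε = (ΔQ_A/Q̄_A)/(ΔP_B/P̄_B) = (214/3049.0)/(18.5/47.75) ≈ 0.18.

0.18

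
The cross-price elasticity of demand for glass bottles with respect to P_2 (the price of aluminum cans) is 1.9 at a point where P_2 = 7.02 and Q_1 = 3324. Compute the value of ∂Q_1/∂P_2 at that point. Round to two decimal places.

899.66

ε = (∂Q_1/∂P_2)·(P_2/Q_1) ⇒ ∂Q_1/∂P_2 = ε·Q_1/P_2 = 1.9 × 3324/7.02 ≈ 899.66.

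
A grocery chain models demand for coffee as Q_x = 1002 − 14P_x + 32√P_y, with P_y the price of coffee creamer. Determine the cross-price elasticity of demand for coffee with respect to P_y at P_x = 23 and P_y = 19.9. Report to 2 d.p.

At P_x = 23 and P_y = 19.9: Q_x = 822.750.
∂Q_x/∂P_y = 32/(2√P_y) = 32/(2√19.9) = 3.5867.
ε = (∂Q_x/∂P_y)(P_y/Q_x) = 3.5867 × (19.9/822.750) ≈ 0.09.

0.09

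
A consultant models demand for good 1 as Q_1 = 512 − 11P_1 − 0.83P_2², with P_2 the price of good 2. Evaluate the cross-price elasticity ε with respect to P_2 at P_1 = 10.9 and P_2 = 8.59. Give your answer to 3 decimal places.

At P_1 = 10.9 and P_2 = 8.59: Q_1 = 330.856.
∂Q_1/∂P_2 = -1.66P_2 = -1.66(8.59) = -14.2594.
ε = (∂Q_1/∂P_2)(P_2/Q_1) = -14.2594 × (8.59/330.856) ≈ -0.370.

-0.370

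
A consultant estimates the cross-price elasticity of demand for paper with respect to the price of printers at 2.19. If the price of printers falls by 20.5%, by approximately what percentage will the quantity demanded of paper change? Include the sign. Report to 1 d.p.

%ΔQ ≈ ε × %ΔP of printers = 2.19 × (-20.5%) = -44.9%.

-44.9%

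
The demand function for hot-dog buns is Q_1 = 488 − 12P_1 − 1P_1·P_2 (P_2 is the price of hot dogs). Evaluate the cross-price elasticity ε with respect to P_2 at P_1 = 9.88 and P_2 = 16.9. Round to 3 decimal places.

-0.825

At P_1 = 9.88 and P_2 = 16.9: Q_1 = 202.468.
∂Q_1/∂P_2 = -1P_1 = -1(9.88) = -9.8800.
ε = (∂Q_1/∂P_2)(P_2/Q_1) = -9.8800 × (16.9/202.468) ≈ -0.825.
ε < 0: complements.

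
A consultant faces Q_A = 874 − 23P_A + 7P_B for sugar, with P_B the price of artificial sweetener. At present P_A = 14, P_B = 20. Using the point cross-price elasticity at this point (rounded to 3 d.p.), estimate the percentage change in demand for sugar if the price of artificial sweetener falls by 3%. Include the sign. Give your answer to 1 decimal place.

-0.6%

At P_A = 14, P_B = 20: Q_A = 692.
∂Q_A/∂P_B = 7.
ε = (∂Q_A/∂P_B)(P_B/Q_A) = 7.0000 × 20/692 ≈ 0.202.
%ΔQ_A ≈ ε × %ΔP_B = 0.202 × (-3%) = -0.6%.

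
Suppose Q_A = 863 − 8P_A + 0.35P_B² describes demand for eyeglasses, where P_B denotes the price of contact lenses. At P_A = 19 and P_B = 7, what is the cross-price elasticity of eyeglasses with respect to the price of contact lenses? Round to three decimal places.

0.047

At P_A = 19 and P_B = 7: Q_A = 728.15.
∂Q_A/∂P_B = 0.7P_B = 0.7(7) = 4.9000.
ε = (∂Q_A/∂P_B)(P_B/Q_A) = 4.9000 × (7/728.15) ≈ 0.047.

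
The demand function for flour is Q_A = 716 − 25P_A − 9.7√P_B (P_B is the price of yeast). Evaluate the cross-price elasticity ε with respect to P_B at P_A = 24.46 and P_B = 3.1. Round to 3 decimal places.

At P_A = 24.46 and P_B = 3.1: Q_A = 87.421.
∂Q_A/∂P_B = -9.7/(2√P_B) = -9.7/(2√3.1) = -2.7546.
ε = (∂Q_A/∂P_B)(P_B/Q_A) = -2.7546 × (3.1/87.421) ≈ -0.098.
ε < 0: complements.

-0.098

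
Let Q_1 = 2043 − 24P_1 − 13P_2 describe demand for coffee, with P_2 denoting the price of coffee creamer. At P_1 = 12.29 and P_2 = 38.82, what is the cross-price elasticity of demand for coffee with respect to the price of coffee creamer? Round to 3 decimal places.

At P_1 = 12.29 and P_2 = 38.82: Q_1 = 1243.38.
∂Q_1/∂P_2 = -13.
ε = (∂Q_1/∂P_2)(P_2/Q_1) = -13 × (38.82/1243.38) ≈ -0.406.

-0.406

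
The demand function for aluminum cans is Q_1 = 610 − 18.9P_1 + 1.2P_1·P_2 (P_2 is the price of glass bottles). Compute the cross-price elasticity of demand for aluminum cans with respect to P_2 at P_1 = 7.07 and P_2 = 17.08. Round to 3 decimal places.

At P_1 = 7.07 and P_2 = 17.08: Q_1 = 621.284.
∂Q_1/∂P_2 = 1.2P_1 = 1.2(7.07) = 8.4840.
ε = (∂Q_1/∂P_2)(P_2/Q_1) = 8.4840 × (17.08/621.284) ≈ 0.233.

0.233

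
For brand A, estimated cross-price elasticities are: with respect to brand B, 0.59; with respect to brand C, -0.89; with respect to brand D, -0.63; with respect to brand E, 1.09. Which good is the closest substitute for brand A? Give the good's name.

brand E

Substitutes have ε > 0. Among the positive values, 1.09 (brand E) is largest.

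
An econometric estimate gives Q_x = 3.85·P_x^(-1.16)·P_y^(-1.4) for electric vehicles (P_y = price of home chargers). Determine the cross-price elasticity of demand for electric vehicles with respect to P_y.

In a log-linear (constant-elasticity) demand function, the coefficient on the exponent of P_y is the cross-price elasticity.
ε = -1.40. Negative, so electric vehicles and home chargers are complements.

-1.40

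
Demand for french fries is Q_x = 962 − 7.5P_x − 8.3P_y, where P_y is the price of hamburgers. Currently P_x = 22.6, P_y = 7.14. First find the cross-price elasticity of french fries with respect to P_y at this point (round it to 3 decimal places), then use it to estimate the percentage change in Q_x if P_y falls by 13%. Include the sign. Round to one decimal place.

1.1%

At P_x = 22.6, P_y = 7.14: Q_x = 733.238.
∂Q_x/∂P_y = -8.3.
ε = (∂Q_x/∂P_y)(P_y/Q_x) = -8.3000 × 7.14/733.238 ≈ -0.081.
%ΔQ_x ≈ ε × %ΔP_y = -0.081 × (-13%) = 1.1%.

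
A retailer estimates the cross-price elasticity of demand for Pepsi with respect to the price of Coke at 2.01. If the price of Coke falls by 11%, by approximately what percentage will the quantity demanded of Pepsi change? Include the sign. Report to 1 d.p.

%ΔQ ≈ ε × %ΔP of Coke = 2.01 × (-11%) = -22.1%.
Demand for Pepsi falls by about 22.1%.

-22.1%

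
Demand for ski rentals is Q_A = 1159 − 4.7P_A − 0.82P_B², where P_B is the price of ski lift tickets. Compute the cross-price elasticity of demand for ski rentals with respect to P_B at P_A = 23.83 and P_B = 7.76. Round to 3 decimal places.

At P_A = 23.83 and P_B = 7.76: Q_A = 997.621.
∂Q_A/∂P_B = -1.64P_B = -1.64(7.76) = -12.7264.
ε = (∂Q_A/∂P_B)(P_B/Q_A) = -12.7264 × (7.76/997.621) ≈ -0.099.

-0.099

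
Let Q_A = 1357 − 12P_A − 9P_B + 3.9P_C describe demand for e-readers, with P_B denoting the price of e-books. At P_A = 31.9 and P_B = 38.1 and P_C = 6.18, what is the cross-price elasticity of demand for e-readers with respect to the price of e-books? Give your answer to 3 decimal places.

-0.523

At P_A = 31.9 and P_B = 38.1 and P_C = 6.18: Q_A = 655.402.
∂Q_A/∂P_B = -9.
ε = (∂Q_A/∂P_B)(P_B/Q_A) = -9 × (38.1/655.402) ≈ -0.523.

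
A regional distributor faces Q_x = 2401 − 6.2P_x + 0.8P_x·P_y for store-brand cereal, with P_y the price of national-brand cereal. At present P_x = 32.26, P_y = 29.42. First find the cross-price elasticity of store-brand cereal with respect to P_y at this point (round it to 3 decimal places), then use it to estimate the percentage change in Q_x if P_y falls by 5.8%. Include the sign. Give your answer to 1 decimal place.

-1.5%

At P_x = 32.26, P_y = 29.42: Q_x = 2960.259.
∂Q_x/∂P_y = 0.8P_x = 25.8080.
ε = (∂Q_x/∂P_y)(P_y/Q_x) = 25.8080 × 29.42/2960.259 ≈ 0.256.
%ΔQ_x ≈ ε × %ΔP_y = 0.256 × (-5.8%) = -1.5%.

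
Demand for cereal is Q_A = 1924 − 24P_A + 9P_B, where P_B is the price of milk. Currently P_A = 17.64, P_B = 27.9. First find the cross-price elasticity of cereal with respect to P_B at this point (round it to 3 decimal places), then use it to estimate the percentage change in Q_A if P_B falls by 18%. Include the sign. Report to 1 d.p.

-2.6%

At P_A = 17.64, P_B = 27.9: Q_A = 1751.74.
∂Q_A/∂P_B = 9.
ε = (∂Q_A/∂P_B)(P_B/Q_A) = 9.0000 × 27.9/1751.74 ≈ 0.143.
%ΔQ_A ≈ ε × %ΔP_B = 0.143 × (-18%) = -2.6%.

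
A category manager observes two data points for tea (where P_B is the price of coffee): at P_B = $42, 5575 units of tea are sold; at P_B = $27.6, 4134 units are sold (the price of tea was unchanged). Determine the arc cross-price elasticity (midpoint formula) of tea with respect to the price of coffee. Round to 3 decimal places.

0.717

ΔQ_A = 4134 − 5575 = -1441; ΔP_B = 27.6 − 42 = -14.4.
Midpoints: Q̄_A = 4854.5, P̄_B = 34.80.
ε = (ΔQ_A/Q̄_A)/(ΔP_B/P̄_B) = (-1441/4854.5)/(-14.4/34.80) ≈ 0.717.
ε > 0: tea and coffee are substitutes.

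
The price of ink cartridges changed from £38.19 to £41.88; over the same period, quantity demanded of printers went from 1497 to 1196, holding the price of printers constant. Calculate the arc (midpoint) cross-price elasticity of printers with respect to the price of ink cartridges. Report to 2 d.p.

-2.43

ΔQ_A = 1196 − 1497 = -301; ΔP_B = 41.88 − 38.19 = 3.69.
Midpoints: Q̄_A = 1346.5, P̄_B = 40.03.
ε = (ΔQ_A/Q̄_A)/(ΔP_B/P̄_B) = (-301/1346.5)/(3.69/40.03) ≈ -2.43.
ε < 0: printers and ink cartridges are complements.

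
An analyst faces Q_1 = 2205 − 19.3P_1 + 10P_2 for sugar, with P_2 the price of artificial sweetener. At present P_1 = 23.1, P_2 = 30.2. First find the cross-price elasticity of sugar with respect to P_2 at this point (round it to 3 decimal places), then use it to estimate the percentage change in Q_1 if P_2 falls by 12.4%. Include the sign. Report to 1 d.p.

-1.8%

At P_1 = 23.1, P_2 = 30.2: Q_1 = 2061.17.
∂Q_1/∂P_2 = 10.
ε = (∂Q_1/∂P_2)(P_2/Q_1) = 10.0000 × 30.2/2061.17 ≈ 0.147.
%ΔQ_1 ≈ ε × %ΔP_2 = 0.147 × (-12.4%) = -1.8%.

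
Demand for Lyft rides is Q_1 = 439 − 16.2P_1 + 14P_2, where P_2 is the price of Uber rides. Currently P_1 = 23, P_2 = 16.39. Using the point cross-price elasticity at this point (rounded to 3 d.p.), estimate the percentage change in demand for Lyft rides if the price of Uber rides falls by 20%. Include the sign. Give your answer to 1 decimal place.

At P_1 = 23, P_2 = 16.39: Q_1 = 295.86.
∂Q_1/∂P_2 = 14.
ε = (∂Q_1/∂P_2)(P_2/Q_1) = 14.0000 × 16.39/295.86 ≈ 0.776.
%ΔQ_1 ≈ ε × %ΔP_2 = 0.776 × (-20%) = -15.5%.

-15.5%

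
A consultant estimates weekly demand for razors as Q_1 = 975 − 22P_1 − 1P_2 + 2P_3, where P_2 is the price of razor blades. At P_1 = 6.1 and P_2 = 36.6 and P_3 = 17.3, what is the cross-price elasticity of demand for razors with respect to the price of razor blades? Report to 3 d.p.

-0.044

At P_1 = 6.1 and P_2 = 36.6 and P_3 = 17.3: Q_1 = 838.8.
∂Q_1/∂P_2 = -1.
ε = (∂Q_1/∂P_2)(P_2/Q_1) = -1 × (36.6/838.8) ≈ -0.044.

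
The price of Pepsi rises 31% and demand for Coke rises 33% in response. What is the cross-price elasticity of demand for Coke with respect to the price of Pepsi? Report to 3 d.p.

1.065

ε = (%ΔQ of Coke) / (%ΔP of Pepsi) = (33%) / (31%) ≈ 1.065.
Positive cross-price elasticity: substitutes.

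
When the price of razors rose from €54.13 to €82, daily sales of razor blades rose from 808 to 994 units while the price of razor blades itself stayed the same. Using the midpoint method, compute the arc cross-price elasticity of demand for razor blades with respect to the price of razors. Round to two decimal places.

0.50

ΔQ_A = 994 − 808 = 186; ΔP_B = 82 − 54.13 = 27.87.
Midpoints: Q̄_A = 901.0, P̄_B = 68.06.
ε = (ΔQ_A/Q̄_A)/(ΔP_B/P̄_B) = (186/901.0)/(27.87/68.06) ≈ 0.50.
ε > 0: razor blades and razors are substitutes.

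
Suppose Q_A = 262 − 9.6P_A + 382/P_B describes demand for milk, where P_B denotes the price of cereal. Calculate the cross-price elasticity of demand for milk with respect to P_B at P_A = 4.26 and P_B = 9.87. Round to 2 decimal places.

-0.15

At P_A = 4.26 and P_B = 9.87: Q_A = 259.807.
∂Q_A/∂P_B = −382/P_B² = -3.9213.
ε = (∂Q_A/∂P_B)(P_B/Q_A) = -3.9213 × (9.87/259.807) ≈ -0.15.
ε < 0: complements.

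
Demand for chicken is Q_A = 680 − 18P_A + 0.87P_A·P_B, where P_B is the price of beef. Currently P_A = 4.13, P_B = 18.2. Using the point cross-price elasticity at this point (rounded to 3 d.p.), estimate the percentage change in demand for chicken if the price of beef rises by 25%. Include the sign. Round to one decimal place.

2.4%

At P_A = 4.13, P_B = 18.2: Q_A = 671.054.
∂Q_A/∂P_B = 0.87P_A = 3.5931.
ε = (∂Q_A/∂P_B)(P_B/Q_A) = 3.5931 × 18.2/671.054 ≈ 0.097.
%ΔQ_A ≈ ε × %ΔP_B = 0.097 × (25%) = 2.4%.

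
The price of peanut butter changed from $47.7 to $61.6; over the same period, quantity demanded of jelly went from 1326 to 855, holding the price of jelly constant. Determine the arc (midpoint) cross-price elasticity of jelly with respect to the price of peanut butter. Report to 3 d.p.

-1.698

ΔQ_A = 855 − 1326 = -471; ΔP_B = 61.6 − 47.7 = 13.9.
Midpoints: Q̄_A = 1090.5, P̄_B = 54.65.
ε = (ΔQ_A/Q̄_A)/(ΔP_B/P̄_B) = (-471/1090.5)/(13.9/54.65) ≈ -1.698.
ε < 0: jelly and peanut butter are complements.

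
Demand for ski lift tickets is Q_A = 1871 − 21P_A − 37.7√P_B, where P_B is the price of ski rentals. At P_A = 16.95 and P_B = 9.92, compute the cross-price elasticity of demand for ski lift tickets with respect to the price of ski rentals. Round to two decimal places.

At P_A = 16.95 and P_B = 9.92: Q_A = 1396.310.
∂Q_A/∂P_B = -37.7/(2√P_B) = -37.7/(2√9.92) = -5.9849.
ε = (∂Q_A/∂P_B)(P_B/Q_A) = -5.9849 × (9.92/1396.310) ≈ -0.04.

-0.04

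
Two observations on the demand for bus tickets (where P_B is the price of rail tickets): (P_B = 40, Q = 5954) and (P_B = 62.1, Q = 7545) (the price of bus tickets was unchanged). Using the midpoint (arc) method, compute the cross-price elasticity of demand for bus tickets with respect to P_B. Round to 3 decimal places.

0.545

ΔQ_A = 7545 − 5954 = 1591; ΔP_B = 62.1 − 40 = 22.1.
Midpoints: Q̄_A = 6749.5, P̄_B = 51.05.
ε = (ΔQ_A/Q̄_A)/(ΔP_B/P̄_B) = (1591/6749.5)/(22.1/51.05) ≈ 0.545.
ε > 0: bus tickets and rail tickets are substitutes.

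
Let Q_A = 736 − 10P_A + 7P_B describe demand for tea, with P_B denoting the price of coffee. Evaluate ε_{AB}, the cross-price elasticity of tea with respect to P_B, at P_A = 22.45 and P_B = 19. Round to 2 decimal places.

0.21

At P_A = 22.45 and P_B = 19: Q_A = 644.5.
∂Q_A/∂P_B = 7.
ε = (∂Q_A/∂P_B)(P_B/Q_A) = 7 × (19/644.5) ≈ 0.21.
Since ε > 0, tea and coffee are substitutes.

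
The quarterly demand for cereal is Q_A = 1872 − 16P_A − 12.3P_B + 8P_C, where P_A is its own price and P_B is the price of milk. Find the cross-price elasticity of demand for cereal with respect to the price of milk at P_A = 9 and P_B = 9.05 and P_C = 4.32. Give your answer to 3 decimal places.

-0.067

At P_A = 9 and P_B = 9.05 and P_C = 4.32: Q_A = 1651.245.
∂Q_A/∂P_B = -12.3.
ε = (∂Q_A/∂P_B)(P_B/Q_A) = -12.3 × (9.05/1651.245) ≈ -0.067.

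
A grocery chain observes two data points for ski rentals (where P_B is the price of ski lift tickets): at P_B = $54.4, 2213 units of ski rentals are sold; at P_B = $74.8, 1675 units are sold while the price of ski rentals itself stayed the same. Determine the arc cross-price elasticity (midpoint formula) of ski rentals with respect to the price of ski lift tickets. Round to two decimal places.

-0.88

ΔQ_A = 1675 − 2213 = -538; ΔP_B = 74.8 − 54.4 = 20.4.
Midpoints: Q̄_A = 1944.0, P̄_B = 64.60.
ε = (ΔQ_A/Q̄_A)/(ΔP_B/P̄_B) = (-538/1944.0)/(20.4/64.60) ≈ -0.88.
ε < 0: ski rentals and ski lift tickets are complements.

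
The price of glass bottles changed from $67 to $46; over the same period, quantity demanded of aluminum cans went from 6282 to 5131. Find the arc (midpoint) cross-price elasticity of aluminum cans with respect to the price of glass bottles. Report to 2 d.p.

ΔQ_A = 5131 − 6282 = -1151; ΔP_B = 46 − 67 = -21.
Midpoints: Q̄_A = 5706.5, P̄_B = 56.50.
ε = (ΔQ_A/Q̄_A)/(ΔP_B/P̄_B) = (-1151/5706.5)/(-21/56.50) ≈ 0.54.

0.54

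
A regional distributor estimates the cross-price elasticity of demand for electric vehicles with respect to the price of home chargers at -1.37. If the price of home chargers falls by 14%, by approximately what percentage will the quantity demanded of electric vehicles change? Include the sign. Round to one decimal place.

19.2%

%ΔQ ≈ ε × %ΔP of home chargers = -1.37 × (-14%) = 19.2%.
Demand for electric vehicles rises by about 19.2%.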